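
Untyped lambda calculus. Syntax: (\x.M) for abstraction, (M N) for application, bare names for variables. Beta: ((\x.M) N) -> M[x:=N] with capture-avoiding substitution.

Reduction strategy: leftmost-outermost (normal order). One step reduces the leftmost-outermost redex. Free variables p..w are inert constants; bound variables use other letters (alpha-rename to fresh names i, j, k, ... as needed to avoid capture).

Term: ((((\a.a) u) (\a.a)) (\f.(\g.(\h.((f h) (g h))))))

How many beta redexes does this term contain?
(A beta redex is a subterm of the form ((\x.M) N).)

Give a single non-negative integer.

Answer: 1

Derivation:
Term: ((((\a.a) u) (\a.a)) (\f.(\g.(\h.((f h) (g h))))))
  Redex: ((\a.a) u)
Total redexes: 1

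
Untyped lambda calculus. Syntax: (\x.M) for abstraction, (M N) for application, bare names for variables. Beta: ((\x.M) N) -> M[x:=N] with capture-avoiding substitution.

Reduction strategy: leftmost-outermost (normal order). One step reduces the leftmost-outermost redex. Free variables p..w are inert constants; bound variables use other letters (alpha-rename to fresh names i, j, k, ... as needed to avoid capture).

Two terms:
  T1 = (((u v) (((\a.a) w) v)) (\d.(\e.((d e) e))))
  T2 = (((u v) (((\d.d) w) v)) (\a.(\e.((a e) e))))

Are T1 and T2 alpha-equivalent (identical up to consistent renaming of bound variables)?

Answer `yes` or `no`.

Term 1: (((u v) (((\a.a) w) v)) (\d.(\e.((d e) e))))
Term 2: (((u v) (((\d.d) w) v)) (\a.(\e.((a e) e))))
Alpha-equivalence: compare structure up to binder renaming.
Result: True

Answer: yes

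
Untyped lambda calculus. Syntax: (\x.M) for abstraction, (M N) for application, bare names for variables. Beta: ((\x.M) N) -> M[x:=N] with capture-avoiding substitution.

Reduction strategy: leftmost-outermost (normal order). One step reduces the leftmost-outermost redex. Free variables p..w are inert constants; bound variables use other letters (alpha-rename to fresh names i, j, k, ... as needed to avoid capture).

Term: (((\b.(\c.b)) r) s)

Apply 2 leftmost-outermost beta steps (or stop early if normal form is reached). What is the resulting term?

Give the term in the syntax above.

Step 0: (((\b.(\c.b)) r) s)
Step 1: ((\c.r) s)
Step 2: r

Answer: r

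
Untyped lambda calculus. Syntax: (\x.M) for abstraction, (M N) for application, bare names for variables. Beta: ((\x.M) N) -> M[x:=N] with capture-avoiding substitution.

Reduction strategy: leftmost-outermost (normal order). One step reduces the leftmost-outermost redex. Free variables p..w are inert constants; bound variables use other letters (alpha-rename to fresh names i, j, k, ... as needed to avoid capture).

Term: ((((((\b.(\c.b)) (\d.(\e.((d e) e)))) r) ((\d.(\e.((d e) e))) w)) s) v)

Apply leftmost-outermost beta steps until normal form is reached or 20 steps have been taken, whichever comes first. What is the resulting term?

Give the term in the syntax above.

Answer: ((((w s) s) s) v)

Derivation:
Step 0: ((((((\b.(\c.b)) (\d.(\e.((d e) e)))) r) ((\d.(\e.((d e) e))) w)) s) v)
Step 1: (((((\c.(\d.(\e.((d e) e)))) r) ((\d.(\e.((d e) e))) w)) s) v)
Step 2: ((((\d.(\e.((d e) e))) ((\d.(\e.((d e) e))) w)) s) v)
Step 3: (((\e.((((\d.(\e.((d e) e))) w) e) e)) s) v)
Step 4: (((((\d.(\e.((d e) e))) w) s) s) v)
Step 5: ((((\e.((w e) e)) s) s) v)
Step 6: ((((w s) s) s) v)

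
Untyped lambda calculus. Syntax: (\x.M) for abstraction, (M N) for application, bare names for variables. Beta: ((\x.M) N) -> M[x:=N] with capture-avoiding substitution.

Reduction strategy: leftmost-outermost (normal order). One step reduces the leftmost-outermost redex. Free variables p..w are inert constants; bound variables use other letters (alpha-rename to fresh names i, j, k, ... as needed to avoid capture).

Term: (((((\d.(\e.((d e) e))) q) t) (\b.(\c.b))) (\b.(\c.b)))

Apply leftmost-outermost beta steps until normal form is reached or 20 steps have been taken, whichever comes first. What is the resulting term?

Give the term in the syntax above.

Step 0: (((((\d.(\e.((d e) e))) q) t) (\b.(\c.b))) (\b.(\c.b)))
Step 1: ((((\e.((q e) e)) t) (\b.(\c.b))) (\b.(\c.b)))
Step 2: ((((q t) t) (\b.(\c.b))) (\b.(\c.b)))

Answer: ((((q t) t) (\b.(\c.b))) (\b.(\c.b)))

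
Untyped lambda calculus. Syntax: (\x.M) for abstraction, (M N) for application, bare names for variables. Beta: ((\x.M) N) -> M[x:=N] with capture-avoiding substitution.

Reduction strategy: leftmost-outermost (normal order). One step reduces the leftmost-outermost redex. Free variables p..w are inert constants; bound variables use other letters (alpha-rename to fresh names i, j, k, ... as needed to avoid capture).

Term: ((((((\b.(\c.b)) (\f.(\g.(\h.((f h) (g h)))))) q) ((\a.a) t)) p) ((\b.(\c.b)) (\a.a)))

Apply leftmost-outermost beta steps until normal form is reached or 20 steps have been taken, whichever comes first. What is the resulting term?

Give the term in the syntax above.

Step 0: ((((((\b.(\c.b)) (\f.(\g.(\h.((f h) (g h)))))) q) ((\a.a) t)) p) ((\b.(\c.b)) (\a.a)))
Step 1: (((((\c.(\f.(\g.(\h.((f h) (g h)))))) q) ((\a.a) t)) p) ((\b.(\c.b)) (\a.a)))
Step 2: ((((\f.(\g.(\h.((f h) (g h))))) ((\a.a) t)) p) ((\b.(\c.b)) (\a.a)))
Step 3: (((\g.(\h.((((\a.a) t) h) (g h)))) p) ((\b.(\c.b)) (\a.a)))
Step 4: ((\h.((((\a.a) t) h) (p h))) ((\b.(\c.b)) (\a.a)))
Step 5: ((((\a.a) t) ((\b.(\c.b)) (\a.a))) (p ((\b.(\c.b)) (\a.a))))
Step 6: ((t ((\b.(\c.b)) (\a.a))) (p ((\b.(\c.b)) (\a.a))))
Step 7: ((t (\c.(\a.a))) (p ((\b.(\c.b)) (\a.a))))
Step 8: ((t (\c.(\a.a))) (p (\c.(\a.a))))

Answer: ((t (\c.(\a.a))) (p (\c.(\a.a))))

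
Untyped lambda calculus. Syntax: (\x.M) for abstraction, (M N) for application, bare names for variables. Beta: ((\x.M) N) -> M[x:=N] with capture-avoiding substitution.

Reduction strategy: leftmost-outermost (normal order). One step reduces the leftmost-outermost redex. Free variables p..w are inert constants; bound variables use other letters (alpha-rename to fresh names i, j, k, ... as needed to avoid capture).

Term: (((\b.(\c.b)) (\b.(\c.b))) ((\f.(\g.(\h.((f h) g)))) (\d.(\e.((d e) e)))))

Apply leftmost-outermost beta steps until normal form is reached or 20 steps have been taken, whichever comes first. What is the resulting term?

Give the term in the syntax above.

Answer: (\b.(\c.b))

Derivation:
Step 0: (((\b.(\c.b)) (\b.(\c.b))) ((\f.(\g.(\h.((f h) g)))) (\d.(\e.((d e) e)))))
Step 1: ((\c.(\b.(\c.b))) ((\f.(\g.(\h.((f h) g)))) (\d.(\e.((d e) e)))))
Step 2: (\b.(\c.b))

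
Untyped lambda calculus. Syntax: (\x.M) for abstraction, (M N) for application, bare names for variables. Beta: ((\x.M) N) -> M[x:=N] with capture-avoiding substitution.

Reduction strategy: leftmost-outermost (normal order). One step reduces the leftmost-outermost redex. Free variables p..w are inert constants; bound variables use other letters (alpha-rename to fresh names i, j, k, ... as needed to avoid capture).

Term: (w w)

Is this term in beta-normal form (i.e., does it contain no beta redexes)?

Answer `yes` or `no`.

Term: (w w)
No beta redexes found.

Answer: yes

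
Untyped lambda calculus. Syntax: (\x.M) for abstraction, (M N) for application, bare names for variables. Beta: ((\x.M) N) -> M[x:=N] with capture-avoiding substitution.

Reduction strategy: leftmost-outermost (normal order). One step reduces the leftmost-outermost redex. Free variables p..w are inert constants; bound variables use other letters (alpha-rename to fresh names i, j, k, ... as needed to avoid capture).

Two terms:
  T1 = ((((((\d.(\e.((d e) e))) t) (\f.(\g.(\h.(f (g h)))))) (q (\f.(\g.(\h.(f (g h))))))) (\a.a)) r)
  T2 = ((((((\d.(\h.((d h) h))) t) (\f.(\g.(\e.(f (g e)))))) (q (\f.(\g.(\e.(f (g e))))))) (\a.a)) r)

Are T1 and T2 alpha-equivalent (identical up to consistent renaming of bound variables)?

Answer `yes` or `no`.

Term 1: ((((((\d.(\e.((d e) e))) t) (\f.(\g.(\h.(f (g h)))))) (q (\f.(\g.(\h.(f (g h))))))) (\a.a)) r)
Term 2: ((((((\d.(\h.((d h) h))) t) (\f.(\g.(\e.(f (g e)))))) (q (\f.(\g.(\e.(f (g e))))))) (\a.a)) r)
Alpha-equivalence: compare structure up to binder renaming.
Result: True

Answer: yes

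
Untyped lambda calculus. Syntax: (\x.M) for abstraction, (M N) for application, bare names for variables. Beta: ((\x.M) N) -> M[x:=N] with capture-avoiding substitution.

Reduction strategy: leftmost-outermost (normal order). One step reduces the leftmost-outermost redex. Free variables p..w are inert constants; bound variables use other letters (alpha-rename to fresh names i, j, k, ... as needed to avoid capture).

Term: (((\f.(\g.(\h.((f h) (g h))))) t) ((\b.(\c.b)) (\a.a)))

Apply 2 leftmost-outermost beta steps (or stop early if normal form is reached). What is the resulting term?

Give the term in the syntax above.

Answer: (\h.((t h) (((\b.(\c.b)) (\a.a)) h)))

Derivation:
Step 0: (((\f.(\g.(\h.((f h) (g h))))) t) ((\b.(\c.b)) (\a.a)))
Step 1: ((\g.(\h.((t h) (g h)))) ((\b.(\c.b)) (\a.a)))
Step 2: (\h.((t h) (((\b.(\c.b)) (\a.a)) h)))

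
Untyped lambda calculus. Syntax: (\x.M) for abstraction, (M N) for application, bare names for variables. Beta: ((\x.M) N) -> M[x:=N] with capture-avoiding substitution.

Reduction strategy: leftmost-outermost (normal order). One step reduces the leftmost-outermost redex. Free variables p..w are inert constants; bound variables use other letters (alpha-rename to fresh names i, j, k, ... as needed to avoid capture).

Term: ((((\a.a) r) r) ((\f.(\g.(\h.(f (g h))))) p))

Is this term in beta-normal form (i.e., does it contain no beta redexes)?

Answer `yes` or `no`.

Term: ((((\a.a) r) r) ((\f.(\g.(\h.(f (g h))))) p))
Found 2 beta redex(es).

Answer: no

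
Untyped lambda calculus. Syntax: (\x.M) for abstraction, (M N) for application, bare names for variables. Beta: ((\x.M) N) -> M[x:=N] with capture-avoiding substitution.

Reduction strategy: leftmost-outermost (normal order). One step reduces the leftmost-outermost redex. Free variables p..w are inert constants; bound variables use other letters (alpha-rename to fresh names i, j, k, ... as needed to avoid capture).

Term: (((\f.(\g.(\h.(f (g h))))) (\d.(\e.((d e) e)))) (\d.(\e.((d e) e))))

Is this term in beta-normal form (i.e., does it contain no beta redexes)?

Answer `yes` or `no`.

Answer: no

Derivation:
Term: (((\f.(\g.(\h.(f (g h))))) (\d.(\e.((d e) e)))) (\d.(\e.((d e) e))))
Found 1 beta redex(es).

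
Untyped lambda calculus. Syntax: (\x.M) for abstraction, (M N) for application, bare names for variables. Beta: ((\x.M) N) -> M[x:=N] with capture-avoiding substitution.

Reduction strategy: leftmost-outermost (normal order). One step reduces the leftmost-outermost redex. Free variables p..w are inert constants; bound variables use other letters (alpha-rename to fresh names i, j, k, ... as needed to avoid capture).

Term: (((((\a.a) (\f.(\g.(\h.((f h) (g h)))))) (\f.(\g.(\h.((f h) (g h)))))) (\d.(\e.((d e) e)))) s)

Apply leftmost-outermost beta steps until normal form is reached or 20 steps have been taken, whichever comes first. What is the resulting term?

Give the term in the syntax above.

Answer: (\h.((s h) ((s h) h)))

Derivation:
Step 0: (((((\a.a) (\f.(\g.(\h.((f h) (g h)))))) (\f.(\g.(\h.((f h) (g h)))))) (\d.(\e.((d e) e)))) s)
Step 1: ((((\f.(\g.(\h.((f h) (g h))))) (\f.(\g.(\h.((f h) (g h)))))) (\d.(\e.((d e) e)))) s)
Step 2: (((\g.(\h.(((\f.(\g.(\h.((f h) (g h))))) h) (g h)))) (\d.(\e.((d e) e)))) s)
Step 3: ((\h.(((\f.(\g.(\h.((f h) (g h))))) h) ((\d.(\e.((d e) e))) h))) s)
Step 4: (((\f.(\g.(\h.((f h) (g h))))) s) ((\d.(\e.((d e) e))) s))
Step 5: ((\g.(\h.((s h) (g h)))) ((\d.(\e.((d e) e))) s))
Step 6: (\h.((s h) (((\d.(\e.((d e) e))) s) h)))
Step 7: (\h.((s h) ((\e.((s e) e)) h)))
Step 8: (\h.((s h) ((s h) h)))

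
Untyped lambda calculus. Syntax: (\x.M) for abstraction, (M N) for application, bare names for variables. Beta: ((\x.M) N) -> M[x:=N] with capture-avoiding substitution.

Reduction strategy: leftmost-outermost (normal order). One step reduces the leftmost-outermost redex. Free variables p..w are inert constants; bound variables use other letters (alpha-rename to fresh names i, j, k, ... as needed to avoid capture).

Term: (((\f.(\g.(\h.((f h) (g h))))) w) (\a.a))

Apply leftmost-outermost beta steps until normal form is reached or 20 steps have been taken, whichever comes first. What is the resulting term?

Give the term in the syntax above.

Answer: (\h.((w h) h))

Derivation:
Step 0: (((\f.(\g.(\h.((f h) (g h))))) w) (\a.a))
Step 1: ((\g.(\h.((w h) (g h)))) (\a.a))
Step 2: (\h.((w h) ((\a.a) h)))
Step 3: (\h.((w h) h))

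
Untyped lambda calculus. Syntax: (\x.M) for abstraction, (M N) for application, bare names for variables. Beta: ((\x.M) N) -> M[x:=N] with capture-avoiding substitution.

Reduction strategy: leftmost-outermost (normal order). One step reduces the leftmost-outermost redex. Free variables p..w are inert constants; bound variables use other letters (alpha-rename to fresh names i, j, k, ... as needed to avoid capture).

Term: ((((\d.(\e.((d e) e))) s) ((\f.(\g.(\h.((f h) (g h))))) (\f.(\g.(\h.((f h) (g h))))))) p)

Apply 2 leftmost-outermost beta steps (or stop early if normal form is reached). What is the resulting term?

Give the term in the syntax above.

Step 0: ((((\d.(\e.((d e) e))) s) ((\f.(\g.(\h.((f h) (g h))))) (\f.(\g.(\h.((f h) (g h))))))) p)
Step 1: (((\e.((s e) e)) ((\f.(\g.(\h.((f h) (g h))))) (\f.(\g.(\h.((f h) (g h))))))) p)
Step 2: (((s ((\f.(\g.(\h.((f h) (g h))))) (\f.(\g.(\h.((f h) (g h))))))) ((\f.(\g.(\h.((f h) (g h))))) (\f.(\g.(\h.((f h) (g h))))))) p)

Answer: (((s ((\f.(\g.(\h.((f h) (g h))))) (\f.(\g.(\h.((f h) (g h))))))) ((\f.(\g.(\h.((f h) (g h))))) (\f.(\g.(\h.((f h) (g h))))))) p)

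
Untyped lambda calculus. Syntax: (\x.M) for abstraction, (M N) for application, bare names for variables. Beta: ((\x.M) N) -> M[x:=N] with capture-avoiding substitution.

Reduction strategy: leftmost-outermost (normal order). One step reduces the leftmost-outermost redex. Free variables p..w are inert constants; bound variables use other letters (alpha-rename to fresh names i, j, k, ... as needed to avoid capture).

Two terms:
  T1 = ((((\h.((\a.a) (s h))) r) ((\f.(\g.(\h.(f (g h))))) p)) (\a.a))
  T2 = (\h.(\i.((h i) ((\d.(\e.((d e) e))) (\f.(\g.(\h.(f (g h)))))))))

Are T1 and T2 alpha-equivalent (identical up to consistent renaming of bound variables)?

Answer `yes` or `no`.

Term 1: ((((\h.((\a.a) (s h))) r) ((\f.(\g.(\h.(f (g h))))) p)) (\a.a))
Term 2: (\h.(\i.((h i) ((\d.(\e.((d e) e))) (\f.(\g.(\h.(f (g h)))))))))
Alpha-equivalence: compare structure up to binder renaming.
Result: False

Answer: no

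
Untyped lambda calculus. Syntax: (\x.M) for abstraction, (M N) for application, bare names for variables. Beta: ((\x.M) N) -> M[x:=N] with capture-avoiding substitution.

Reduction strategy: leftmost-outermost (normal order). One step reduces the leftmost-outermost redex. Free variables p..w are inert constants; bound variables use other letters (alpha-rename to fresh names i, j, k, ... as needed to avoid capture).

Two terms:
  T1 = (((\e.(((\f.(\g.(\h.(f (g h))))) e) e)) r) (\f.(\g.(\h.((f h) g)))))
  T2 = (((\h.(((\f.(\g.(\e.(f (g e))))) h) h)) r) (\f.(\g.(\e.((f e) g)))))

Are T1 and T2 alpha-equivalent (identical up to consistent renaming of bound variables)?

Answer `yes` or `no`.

Answer: yes

Derivation:
Term 1: (((\e.(((\f.(\g.(\h.(f (g h))))) e) e)) r) (\f.(\g.(\h.((f h) g)))))
Term 2: (((\h.(((\f.(\g.(\e.(f (g e))))) h) h)) r) (\f.(\g.(\e.((f e) g)))))
Alpha-equivalence: compare structure up to binder renaming.
Result: True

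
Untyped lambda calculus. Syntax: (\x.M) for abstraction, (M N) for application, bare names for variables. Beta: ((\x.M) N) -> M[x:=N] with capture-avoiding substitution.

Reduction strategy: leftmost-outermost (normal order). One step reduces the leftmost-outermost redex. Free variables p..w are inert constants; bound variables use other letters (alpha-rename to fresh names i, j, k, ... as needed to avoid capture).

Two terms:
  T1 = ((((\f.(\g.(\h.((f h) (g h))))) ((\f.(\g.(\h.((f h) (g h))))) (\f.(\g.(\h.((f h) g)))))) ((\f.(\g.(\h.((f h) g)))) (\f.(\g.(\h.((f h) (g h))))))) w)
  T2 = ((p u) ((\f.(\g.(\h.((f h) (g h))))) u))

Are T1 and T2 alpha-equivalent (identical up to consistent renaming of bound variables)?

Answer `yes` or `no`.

Term 1: ((((\f.(\g.(\h.((f h) (g h))))) ((\f.(\g.(\h.((f h) (g h))))) (\f.(\g.(\h.((f h) g)))))) ((\f.(\g.(\h.((f h) g)))) (\f.(\g.(\h.((f h) (g h))))))) w)
Term 2: ((p u) ((\f.(\g.(\h.((f h) (g h))))) u))
Alpha-equivalence: compare structure up to binder renaming.
Result: False

Answer: no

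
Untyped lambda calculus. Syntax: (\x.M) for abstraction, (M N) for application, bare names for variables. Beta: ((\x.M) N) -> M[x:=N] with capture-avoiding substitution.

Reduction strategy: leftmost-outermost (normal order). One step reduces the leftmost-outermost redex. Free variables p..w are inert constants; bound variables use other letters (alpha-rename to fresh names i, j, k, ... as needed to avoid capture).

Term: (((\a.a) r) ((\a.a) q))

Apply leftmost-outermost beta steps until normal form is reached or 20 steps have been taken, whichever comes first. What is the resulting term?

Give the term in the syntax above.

Answer: (r q)

Derivation:
Step 0: (((\a.a) r) ((\a.a) q))
Step 1: (r ((\a.a) q))
Step 2: (r q)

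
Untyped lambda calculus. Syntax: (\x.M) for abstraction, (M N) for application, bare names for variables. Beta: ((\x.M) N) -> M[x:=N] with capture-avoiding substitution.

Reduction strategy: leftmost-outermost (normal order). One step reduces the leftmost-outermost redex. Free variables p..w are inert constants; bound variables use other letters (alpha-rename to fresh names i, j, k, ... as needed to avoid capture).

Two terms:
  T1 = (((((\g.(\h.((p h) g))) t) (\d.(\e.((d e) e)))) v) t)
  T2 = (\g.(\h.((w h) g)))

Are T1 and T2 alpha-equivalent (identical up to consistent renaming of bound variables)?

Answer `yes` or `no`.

Term 1: (((((\g.(\h.((p h) g))) t) (\d.(\e.((d e) e)))) v) t)
Term 2: (\g.(\h.((w h) g)))
Alpha-equivalence: compare structure up to binder renaming.
Result: False

Answer: no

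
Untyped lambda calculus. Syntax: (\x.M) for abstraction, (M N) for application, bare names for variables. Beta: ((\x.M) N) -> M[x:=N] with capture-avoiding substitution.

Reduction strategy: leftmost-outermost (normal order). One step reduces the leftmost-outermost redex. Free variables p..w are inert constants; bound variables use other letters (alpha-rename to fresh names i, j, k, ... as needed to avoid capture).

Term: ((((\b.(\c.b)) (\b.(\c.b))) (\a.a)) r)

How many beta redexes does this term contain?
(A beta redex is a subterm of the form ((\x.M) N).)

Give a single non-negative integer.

Term: ((((\b.(\c.b)) (\b.(\c.b))) (\a.a)) r)
  Redex: ((\b.(\c.b)) (\b.(\c.b)))
Total redexes: 1

Answer: 1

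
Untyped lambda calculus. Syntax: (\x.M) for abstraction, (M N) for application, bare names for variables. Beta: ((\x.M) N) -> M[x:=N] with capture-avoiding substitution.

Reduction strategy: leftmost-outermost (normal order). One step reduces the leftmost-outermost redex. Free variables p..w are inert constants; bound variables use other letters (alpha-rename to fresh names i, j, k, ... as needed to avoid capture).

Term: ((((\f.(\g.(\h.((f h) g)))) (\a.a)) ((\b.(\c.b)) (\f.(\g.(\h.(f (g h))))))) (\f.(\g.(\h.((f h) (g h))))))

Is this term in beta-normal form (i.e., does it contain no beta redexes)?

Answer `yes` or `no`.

Term: ((((\f.(\g.(\h.((f h) g)))) (\a.a)) ((\b.(\c.b)) (\f.(\g.(\h.(f (g h))))))) (\f.(\g.(\h.((f h) (g h))))))
Found 2 beta redex(es).

Answer: no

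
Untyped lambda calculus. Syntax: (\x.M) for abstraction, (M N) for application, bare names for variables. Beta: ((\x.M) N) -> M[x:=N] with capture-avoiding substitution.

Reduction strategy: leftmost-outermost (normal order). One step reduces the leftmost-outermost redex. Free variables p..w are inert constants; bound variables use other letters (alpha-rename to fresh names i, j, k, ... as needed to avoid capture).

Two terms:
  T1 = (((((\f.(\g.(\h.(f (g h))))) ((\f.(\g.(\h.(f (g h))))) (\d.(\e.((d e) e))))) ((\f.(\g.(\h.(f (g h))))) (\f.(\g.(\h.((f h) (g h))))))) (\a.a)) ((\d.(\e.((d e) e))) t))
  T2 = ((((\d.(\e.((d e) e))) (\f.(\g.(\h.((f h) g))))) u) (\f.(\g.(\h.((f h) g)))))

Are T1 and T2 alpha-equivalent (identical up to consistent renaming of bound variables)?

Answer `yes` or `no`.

Answer: no

Derivation:
Term 1: (((((\f.(\g.(\h.(f (g h))))) ((\f.(\g.(\h.(f (g h))))) (\d.(\e.((d e) e))))) ((\f.(\g.(\h.(f (g h))))) (\f.(\g.(\h.((f h) (g h))))))) (\a.a)) ((\d.(\e.((d e) e))) t))
Term 2: ((((\d.(\e.((d e) e))) (\f.(\g.(\h.((f h) g))))) u) (\f.(\g.(\h.((f h) g)))))
Alpha-equivalence: compare structure up to binder renaming.
Result: False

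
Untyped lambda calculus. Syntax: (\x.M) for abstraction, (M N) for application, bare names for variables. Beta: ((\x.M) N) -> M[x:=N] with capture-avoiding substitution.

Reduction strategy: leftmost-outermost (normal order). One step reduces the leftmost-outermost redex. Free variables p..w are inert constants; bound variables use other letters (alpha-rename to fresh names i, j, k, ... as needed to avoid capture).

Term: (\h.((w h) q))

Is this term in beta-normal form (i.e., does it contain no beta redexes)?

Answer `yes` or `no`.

Answer: yes

Derivation:
Term: (\h.((w h) q))
No beta redexes found.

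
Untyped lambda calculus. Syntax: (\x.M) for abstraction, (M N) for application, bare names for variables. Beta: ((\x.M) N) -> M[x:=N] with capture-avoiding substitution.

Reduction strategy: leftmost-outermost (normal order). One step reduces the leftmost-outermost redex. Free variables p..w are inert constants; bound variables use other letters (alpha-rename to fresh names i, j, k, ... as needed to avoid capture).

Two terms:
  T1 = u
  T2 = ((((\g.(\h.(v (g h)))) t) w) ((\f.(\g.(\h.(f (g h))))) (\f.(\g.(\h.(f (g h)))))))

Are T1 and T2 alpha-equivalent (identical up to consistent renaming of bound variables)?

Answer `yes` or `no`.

Term 1: u
Term 2: ((((\g.(\h.(v (g h)))) t) w) ((\f.(\g.(\h.(f (g h))))) (\f.(\g.(\h.(f (g h)))))))
Alpha-equivalence: compare structure up to binder renaming.
Result: False

Answer: no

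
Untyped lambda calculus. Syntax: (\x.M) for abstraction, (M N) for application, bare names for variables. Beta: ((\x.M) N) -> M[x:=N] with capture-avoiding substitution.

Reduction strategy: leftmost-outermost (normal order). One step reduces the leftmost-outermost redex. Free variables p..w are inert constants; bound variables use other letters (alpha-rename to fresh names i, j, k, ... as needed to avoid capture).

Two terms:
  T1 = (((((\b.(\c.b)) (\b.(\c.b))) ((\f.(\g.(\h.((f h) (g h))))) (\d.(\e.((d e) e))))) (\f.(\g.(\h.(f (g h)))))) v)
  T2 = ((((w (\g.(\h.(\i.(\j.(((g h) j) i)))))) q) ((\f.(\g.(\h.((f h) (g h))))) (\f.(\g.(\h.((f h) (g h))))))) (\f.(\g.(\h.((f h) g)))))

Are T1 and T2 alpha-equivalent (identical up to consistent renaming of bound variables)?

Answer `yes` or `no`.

Term 1: (((((\b.(\c.b)) (\b.(\c.b))) ((\f.(\g.(\h.((f h) (g h))))) (\d.(\e.((d e) e))))) (\f.(\g.(\h.(f (g h)))))) v)
Term 2: ((((w (\g.(\h.(\i.(\j.(((g h) j) i)))))) q) ((\f.(\g.(\h.((f h) (g h))))) (\f.(\g.(\h.((f h) (g h))))))) (\f.(\g.(\h.((f h) g)))))
Alpha-equivalence: compare structure up to binder renaming.
Result: False

Answer: no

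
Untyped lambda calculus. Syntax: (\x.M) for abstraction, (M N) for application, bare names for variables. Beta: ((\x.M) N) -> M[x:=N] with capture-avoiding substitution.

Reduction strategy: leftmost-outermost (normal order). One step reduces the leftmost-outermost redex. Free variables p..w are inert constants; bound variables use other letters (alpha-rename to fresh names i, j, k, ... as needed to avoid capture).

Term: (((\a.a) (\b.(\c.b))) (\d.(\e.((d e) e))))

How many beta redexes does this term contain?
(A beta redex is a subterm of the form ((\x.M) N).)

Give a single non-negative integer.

Term: (((\a.a) (\b.(\c.b))) (\d.(\e.((d e) e))))
  Redex: ((\a.a) (\b.(\c.b)))
Total redexes: 1

Answer: 1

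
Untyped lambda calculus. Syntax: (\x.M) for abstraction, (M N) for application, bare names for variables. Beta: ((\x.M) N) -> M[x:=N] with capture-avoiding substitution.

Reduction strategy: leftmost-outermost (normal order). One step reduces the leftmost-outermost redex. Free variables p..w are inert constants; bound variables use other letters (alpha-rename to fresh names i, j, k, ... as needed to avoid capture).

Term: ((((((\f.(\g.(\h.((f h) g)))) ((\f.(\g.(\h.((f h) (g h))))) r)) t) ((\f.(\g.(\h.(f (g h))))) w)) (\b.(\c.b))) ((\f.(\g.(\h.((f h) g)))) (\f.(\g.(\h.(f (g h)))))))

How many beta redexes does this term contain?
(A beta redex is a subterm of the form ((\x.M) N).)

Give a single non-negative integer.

Term: ((((((\f.(\g.(\h.((f h) g)))) ((\f.(\g.(\h.((f h) (g h))))) r)) t) ((\f.(\g.(\h.(f (g h))))) w)) (\b.(\c.b))) ((\f.(\g.(\h.((f h) g)))) (\f.(\g.(\h.(f (g h)))))))
  Redex: ((\f.(\g.(\h.((f h) g)))) ((\f.(\g.(\h.((f h) (g h))))) r))
  Redex: ((\f.(\g.(\h.((f h) (g h))))) r)
  Redex: ((\f.(\g.(\h.(f (g h))))) w)
  Redex: ((\f.(\g.(\h.((f h) g)))) (\f.(\g.(\h.(f (g h))))))
Total redexes: 4

Answer: 4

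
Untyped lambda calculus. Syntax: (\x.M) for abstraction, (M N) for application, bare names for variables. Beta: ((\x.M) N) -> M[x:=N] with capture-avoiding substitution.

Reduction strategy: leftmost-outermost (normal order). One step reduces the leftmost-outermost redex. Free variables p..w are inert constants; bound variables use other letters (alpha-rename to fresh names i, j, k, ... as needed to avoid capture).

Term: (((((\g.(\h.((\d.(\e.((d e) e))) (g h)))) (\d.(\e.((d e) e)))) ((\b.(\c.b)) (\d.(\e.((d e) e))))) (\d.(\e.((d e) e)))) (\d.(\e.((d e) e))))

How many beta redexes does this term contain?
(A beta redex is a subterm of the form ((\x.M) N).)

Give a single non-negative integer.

Answer: 3

Derivation:
Term: (((((\g.(\h.((\d.(\e.((d e) e))) (g h)))) (\d.(\e.((d e) e)))) ((\b.(\c.b)) (\d.(\e.((d e) e))))) (\d.(\e.((d e) e)))) (\d.(\e.((d e) e))))
  Redex: ((\g.(\h.((\d.(\e.((d e) e))) (g h)))) (\d.(\e.((d e) e))))
  Redex: ((\d.(\e.((d e) e))) (g h))
  Redex: ((\b.(\c.b)) (\d.(\e.((d e) e))))
Total redexes: 3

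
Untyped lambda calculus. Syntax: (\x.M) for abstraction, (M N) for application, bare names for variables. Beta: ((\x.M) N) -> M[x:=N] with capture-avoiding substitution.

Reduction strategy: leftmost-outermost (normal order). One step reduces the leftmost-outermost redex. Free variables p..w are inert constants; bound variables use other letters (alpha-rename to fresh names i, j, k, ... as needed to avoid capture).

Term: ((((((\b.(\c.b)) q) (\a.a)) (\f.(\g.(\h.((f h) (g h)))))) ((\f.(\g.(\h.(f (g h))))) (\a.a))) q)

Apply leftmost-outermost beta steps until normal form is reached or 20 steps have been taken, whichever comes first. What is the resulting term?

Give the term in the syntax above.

Answer: (((q (\f.(\g.(\h.((f h) (g h)))))) (\g.(\h.(g h)))) q)

Derivation:
Step 0: ((((((\b.(\c.b)) q) (\a.a)) (\f.(\g.(\h.((f h) (g h)))))) ((\f.(\g.(\h.(f (g h))))) (\a.a))) q)
Step 1: (((((\c.q) (\a.a)) (\f.(\g.(\h.((f h) (g h)))))) ((\f.(\g.(\h.(f (g h))))) (\a.a))) q)
Step 2: (((q (\f.(\g.(\h.((f h) (g h)))))) ((\f.(\g.(\h.(f (g h))))) (\a.a))) q)
Step 3: (((q (\f.(\g.(\h.((f h) (g h)))))) (\g.(\h.((\a.a) (g h))))) q)
Step 4: (((q (\f.(\g.(\h.((f h) (g h)))))) (\g.(\h.(g h)))) q)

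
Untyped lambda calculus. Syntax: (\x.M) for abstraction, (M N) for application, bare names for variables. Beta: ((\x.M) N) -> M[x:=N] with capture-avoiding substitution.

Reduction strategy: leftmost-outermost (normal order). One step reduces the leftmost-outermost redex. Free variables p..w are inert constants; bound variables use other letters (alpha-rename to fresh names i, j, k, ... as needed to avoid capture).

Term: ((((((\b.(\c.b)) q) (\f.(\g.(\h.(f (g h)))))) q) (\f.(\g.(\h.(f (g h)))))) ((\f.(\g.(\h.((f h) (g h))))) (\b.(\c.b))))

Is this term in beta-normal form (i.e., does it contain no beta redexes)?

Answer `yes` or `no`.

Term: ((((((\b.(\c.b)) q) (\f.(\g.(\h.(f (g h)))))) q) (\f.(\g.(\h.(f (g h)))))) ((\f.(\g.(\h.((f h) (g h))))) (\b.(\c.b))))
Found 2 beta redex(es).

Answer: no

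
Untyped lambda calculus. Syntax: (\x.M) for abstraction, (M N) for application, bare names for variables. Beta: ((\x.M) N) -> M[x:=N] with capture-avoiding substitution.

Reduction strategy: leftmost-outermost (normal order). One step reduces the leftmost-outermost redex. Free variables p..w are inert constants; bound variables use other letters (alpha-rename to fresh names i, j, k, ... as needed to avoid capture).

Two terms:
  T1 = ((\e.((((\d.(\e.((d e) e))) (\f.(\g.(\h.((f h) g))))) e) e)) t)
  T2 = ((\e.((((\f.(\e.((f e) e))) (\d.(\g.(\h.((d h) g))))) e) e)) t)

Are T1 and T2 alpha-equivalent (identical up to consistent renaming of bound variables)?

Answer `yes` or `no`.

Term 1: ((\e.((((\d.(\e.((d e) e))) (\f.(\g.(\h.((f h) g))))) e) e)) t)
Term 2: ((\e.((((\f.(\e.((f e) e))) (\d.(\g.(\h.((d h) g))))) e) e)) t)
Alpha-equivalence: compare structure up to binder renaming.
Result: True

Answer: yes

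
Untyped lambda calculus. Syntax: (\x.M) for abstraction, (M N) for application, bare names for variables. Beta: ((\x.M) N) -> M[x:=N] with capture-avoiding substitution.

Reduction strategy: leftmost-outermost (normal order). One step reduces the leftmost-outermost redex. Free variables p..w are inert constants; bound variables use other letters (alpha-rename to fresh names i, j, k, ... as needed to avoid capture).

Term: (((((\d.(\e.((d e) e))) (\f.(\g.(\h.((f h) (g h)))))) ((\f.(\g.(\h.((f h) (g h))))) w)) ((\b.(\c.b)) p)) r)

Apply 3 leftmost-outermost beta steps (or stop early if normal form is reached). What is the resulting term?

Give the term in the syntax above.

Answer: ((((\g.(\h.((((\f.(\g.(\h.((f h) (g h))))) w) h) (g h)))) ((\f.(\g.(\h.((f h) (g h))))) w)) ((\b.(\c.b)) p)) r)

Derivation:
Step 0: (((((\d.(\e.((d e) e))) (\f.(\g.(\h.((f h) (g h)))))) ((\f.(\g.(\h.((f h) (g h))))) w)) ((\b.(\c.b)) p)) r)
Step 1: ((((\e.(((\f.(\g.(\h.((f h) (g h))))) e) e)) ((\f.(\g.(\h.((f h) (g h))))) w)) ((\b.(\c.b)) p)) r)
Step 2: (((((\f.(\g.(\h.((f h) (g h))))) ((\f.(\g.(\h.((f h) (g h))))) w)) ((\f.(\g.(\h.((f h) (g h))))) w)) ((\b.(\c.b)) p)) r)
Step 3: ((((\g.(\h.((((\f.(\g.(\h.((f h) (g h))))) w) h) (g h)))) ((\f.(\g.(\h.((f h) (g h))))) w)) ((\b.(\c.b)) p)) r)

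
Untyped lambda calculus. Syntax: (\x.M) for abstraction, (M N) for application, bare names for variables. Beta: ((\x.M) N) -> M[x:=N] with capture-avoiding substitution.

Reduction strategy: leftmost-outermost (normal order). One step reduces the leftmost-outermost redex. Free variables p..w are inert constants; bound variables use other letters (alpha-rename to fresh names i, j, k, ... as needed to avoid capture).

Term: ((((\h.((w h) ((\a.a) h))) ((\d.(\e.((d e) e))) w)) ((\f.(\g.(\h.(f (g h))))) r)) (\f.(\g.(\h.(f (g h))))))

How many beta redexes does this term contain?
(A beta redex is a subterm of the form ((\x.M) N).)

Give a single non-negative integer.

Answer: 4

Derivation:
Term: ((((\h.((w h) ((\a.a) h))) ((\d.(\e.((d e) e))) w)) ((\f.(\g.(\h.(f (g h))))) r)) (\f.(\g.(\h.(f (g h))))))
  Redex: ((\h.((w h) ((\a.a) h))) ((\d.(\e.((d e) e))) w))
  Redex: ((\a.a) h)
  Redex: ((\d.(\e.((d e) e))) w)
  Redex: ((\f.(\g.(\h.(f (g h))))) r)
Total redexes: 4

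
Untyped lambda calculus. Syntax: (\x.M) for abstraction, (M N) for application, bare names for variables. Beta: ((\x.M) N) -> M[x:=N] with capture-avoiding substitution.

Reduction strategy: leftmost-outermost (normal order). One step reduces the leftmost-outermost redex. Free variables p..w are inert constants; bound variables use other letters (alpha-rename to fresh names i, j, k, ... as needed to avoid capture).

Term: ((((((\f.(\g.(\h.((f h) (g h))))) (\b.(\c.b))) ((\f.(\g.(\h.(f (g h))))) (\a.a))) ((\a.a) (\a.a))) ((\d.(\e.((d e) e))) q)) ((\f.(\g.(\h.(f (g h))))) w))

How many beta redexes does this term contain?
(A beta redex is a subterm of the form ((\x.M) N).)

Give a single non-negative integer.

Term: ((((((\f.(\g.(\h.((f h) (g h))))) (\b.(\c.b))) ((\f.(\g.(\h.(f (g h))))) (\a.a))) ((\a.a) (\a.a))) ((\d.(\e.((d e) e))) q)) ((\f.(\g.(\h.(f (g h))))) w))
  Redex: ((\f.(\g.(\h.((f h) (g h))))) (\b.(\c.b)))
  Redex: ((\f.(\g.(\h.(f (g h))))) (\a.a))
  Redex: ((\a.a) (\a.a))
  Redex: ((\d.(\e.((d e) e))) q)
  Redex: ((\f.(\g.(\h.(f (g h))))) w)
Total redexes: 5

Answer: 5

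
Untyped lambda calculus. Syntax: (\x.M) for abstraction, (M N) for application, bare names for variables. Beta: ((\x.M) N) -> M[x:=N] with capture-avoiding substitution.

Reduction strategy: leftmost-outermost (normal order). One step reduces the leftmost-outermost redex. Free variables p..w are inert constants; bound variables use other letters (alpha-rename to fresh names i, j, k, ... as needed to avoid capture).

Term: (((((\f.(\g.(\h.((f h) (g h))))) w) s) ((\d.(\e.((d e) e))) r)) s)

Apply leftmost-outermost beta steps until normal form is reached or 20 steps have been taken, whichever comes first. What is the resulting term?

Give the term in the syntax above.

Answer: (((w (\e.((r e) e))) (s (\e.((r e) e)))) s)

Derivation:
Step 0: (((((\f.(\g.(\h.((f h) (g h))))) w) s) ((\d.(\e.((d e) e))) r)) s)
Step 1: ((((\g.(\h.((w h) (g h)))) s) ((\d.(\e.((d e) e))) r)) s)
Step 2: (((\h.((w h) (s h))) ((\d.(\e.((d e) e))) r)) s)
Step 3: (((w ((\d.(\e.((d e) e))) r)) (s ((\d.(\e.((d e) e))) r))) s)
Step 4: (((w (\e.((r e) e))) (s ((\d.(\e.((d e) e))) r))) s)
Step 5: (((w (\e.((r e) e))) (s (\e.((r e) e)))) s)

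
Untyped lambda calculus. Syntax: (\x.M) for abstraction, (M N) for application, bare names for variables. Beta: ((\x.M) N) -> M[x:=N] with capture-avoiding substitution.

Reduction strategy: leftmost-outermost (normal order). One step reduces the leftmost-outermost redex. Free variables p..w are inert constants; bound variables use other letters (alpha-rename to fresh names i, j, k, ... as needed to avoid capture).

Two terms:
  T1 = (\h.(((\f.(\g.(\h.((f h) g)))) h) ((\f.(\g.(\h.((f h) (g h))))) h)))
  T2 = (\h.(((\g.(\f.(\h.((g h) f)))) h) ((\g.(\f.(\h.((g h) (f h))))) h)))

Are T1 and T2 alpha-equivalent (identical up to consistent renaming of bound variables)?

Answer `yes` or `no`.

Answer: yes

Derivation:
Term 1: (\h.(((\f.(\g.(\h.((f h) g)))) h) ((\f.(\g.(\h.((f h) (g h))))) h)))
Term 2: (\h.(((\g.(\f.(\h.((g h) f)))) h) ((\g.(\f.(\h.((g h) (f h))))) h)))
Alpha-equivalence: compare structure up to binder renaming.
Result: True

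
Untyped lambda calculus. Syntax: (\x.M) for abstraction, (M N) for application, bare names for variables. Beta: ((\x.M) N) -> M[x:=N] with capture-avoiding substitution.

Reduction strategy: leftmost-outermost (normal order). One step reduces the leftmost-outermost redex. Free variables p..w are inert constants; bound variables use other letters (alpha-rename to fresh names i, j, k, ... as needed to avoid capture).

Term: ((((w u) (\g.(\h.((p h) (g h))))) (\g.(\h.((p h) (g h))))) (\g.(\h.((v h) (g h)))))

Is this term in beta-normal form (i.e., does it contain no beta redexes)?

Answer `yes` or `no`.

Term: ((((w u) (\g.(\h.((p h) (g h))))) (\g.(\h.((p h) (g h))))) (\g.(\h.((v h) (g h)))))
No beta redexes found.

Answer: yes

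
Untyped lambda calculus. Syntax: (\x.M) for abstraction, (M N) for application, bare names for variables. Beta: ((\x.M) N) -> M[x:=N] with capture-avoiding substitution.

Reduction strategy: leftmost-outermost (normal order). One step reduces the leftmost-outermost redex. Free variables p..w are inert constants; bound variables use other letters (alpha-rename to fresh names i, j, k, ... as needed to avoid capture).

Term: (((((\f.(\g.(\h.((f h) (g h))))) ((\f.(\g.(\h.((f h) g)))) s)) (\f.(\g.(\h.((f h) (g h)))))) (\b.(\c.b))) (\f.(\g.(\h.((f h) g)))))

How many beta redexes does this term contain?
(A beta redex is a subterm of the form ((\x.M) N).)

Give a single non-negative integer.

Term: (((((\f.(\g.(\h.((f h) (g h))))) ((\f.(\g.(\h.((f h) g)))) s)) (\f.(\g.(\h.((f h) (g h)))))) (\b.(\c.b))) (\f.(\g.(\h.((f h) g)))))
  Redex: ((\f.(\g.(\h.((f h) (g h))))) ((\f.(\g.(\h.((f h) g)))) s))
  Redex: ((\f.(\g.(\h.((f h) g)))) s)
Total redexes: 2

Answer: 2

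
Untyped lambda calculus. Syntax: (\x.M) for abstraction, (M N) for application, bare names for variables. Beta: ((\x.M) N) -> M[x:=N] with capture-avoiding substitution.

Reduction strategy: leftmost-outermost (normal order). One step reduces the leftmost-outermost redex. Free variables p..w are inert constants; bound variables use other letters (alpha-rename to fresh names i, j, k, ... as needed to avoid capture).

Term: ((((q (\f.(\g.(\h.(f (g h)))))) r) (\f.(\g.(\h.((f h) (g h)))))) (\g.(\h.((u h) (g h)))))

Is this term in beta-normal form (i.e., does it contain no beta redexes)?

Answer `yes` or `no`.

Term: ((((q (\f.(\g.(\h.(f (g h)))))) r) (\f.(\g.(\h.((f h) (g h)))))) (\g.(\h.((u h) (g h)))))
No beta redexes found.

Answer: yes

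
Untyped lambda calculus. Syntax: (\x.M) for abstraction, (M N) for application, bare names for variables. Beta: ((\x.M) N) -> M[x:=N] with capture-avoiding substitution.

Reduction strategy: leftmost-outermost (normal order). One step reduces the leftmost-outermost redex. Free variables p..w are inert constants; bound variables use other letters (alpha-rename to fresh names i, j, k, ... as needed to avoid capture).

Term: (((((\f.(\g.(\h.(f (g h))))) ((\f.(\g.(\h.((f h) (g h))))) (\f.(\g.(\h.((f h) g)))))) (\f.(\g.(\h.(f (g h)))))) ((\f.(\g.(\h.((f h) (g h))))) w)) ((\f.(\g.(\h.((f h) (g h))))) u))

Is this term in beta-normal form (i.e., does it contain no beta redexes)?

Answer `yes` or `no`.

Term: (((((\f.(\g.(\h.(f (g h))))) ((\f.(\g.(\h.((f h) (g h))))) (\f.(\g.(\h.((f h) g)))))) (\f.(\g.(\h.(f (g h)))))) ((\f.(\g.(\h.((f h) (g h))))) w)) ((\f.(\g.(\h.((f h) (g h))))) u))
Found 4 beta redex(es).

Answer: no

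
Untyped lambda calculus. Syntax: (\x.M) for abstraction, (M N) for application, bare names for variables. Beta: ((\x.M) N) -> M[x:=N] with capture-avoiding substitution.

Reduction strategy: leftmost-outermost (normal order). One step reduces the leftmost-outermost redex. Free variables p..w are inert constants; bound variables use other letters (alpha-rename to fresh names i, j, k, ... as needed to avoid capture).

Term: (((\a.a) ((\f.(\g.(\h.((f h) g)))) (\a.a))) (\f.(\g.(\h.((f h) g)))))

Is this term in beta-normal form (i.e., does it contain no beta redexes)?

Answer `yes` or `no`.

Answer: no

Derivation:
Term: (((\a.a) ((\f.(\g.(\h.((f h) g)))) (\a.a))) (\f.(\g.(\h.((f h) g)))))
Found 2 beta redex(es).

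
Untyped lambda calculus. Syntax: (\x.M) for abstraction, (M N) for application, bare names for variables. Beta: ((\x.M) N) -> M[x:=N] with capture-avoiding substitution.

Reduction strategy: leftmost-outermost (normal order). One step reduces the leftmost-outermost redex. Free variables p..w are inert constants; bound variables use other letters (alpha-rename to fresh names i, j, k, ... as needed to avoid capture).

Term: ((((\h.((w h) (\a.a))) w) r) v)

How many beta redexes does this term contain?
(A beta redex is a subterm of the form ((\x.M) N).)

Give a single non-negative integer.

Term: ((((\h.((w h) (\a.a))) w) r) v)
  Redex: ((\h.((w h) (\a.a))) w)
Total redexes: 1

Answer: 1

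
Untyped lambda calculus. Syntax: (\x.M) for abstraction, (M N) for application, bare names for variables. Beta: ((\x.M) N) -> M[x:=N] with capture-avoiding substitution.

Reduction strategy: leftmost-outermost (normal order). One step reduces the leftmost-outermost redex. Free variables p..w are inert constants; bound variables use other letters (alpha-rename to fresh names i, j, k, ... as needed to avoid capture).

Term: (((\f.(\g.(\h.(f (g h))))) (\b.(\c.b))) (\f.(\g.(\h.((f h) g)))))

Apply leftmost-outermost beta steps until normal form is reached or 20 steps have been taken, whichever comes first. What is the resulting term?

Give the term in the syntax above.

Answer: (\h.(\c.(\g.(\i.((h i) g)))))

Derivation:
Step 0: (((\f.(\g.(\h.(f (g h))))) (\b.(\c.b))) (\f.(\g.(\h.((f h) g)))))
Step 1: ((\g.(\h.((\b.(\c.b)) (g h)))) (\f.(\g.(\h.((f h) g)))))
Step 2: (\h.((\b.(\c.b)) ((\f.(\g.(\h.((f h) g)))) h)))
Step 3: (\h.(\c.((\f.(\g.(\h.((f h) g)))) h)))
Step 4: (\h.(\c.(\g.(\i.((h i) g)))))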